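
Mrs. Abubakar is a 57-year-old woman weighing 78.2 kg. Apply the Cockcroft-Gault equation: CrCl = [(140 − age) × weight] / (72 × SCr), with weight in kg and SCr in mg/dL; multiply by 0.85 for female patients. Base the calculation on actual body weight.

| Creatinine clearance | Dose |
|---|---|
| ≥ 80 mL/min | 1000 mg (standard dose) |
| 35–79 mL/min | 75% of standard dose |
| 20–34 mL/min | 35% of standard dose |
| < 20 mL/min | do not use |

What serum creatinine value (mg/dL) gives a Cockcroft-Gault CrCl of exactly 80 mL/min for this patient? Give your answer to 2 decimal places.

Standard dose requires CrCl ≥ 80 mL/min.
Set (140 − 57) × 78.2 × 0.85 / (72 × SCr) = 80
SCr = (140 − 57) × 78.2 × 0.85 / (72 × 80) = 0.958 mg/dL

0.96 mg/dL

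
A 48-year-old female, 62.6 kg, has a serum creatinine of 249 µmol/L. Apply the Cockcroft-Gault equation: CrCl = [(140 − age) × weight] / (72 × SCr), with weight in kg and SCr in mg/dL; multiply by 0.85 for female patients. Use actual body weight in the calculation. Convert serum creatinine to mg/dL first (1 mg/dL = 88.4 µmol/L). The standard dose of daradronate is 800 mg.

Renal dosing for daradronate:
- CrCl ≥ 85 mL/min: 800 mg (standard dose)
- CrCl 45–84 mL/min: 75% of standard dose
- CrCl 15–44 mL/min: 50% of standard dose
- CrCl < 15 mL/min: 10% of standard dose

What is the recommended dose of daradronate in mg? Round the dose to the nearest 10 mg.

SCr = 249 / 88.4 = 2.817 mg/dL
CrCl = (140 − 48) × 62.6 / (72 × 2.817) × 0.85 = 5759.2 / 202.82 × 0.85 ≈ 24.1 mL/min
CrCl ≈ 24 mL/min → bracket 15–44 mL/min.
50% of 800 mg = 400 mg

400 mg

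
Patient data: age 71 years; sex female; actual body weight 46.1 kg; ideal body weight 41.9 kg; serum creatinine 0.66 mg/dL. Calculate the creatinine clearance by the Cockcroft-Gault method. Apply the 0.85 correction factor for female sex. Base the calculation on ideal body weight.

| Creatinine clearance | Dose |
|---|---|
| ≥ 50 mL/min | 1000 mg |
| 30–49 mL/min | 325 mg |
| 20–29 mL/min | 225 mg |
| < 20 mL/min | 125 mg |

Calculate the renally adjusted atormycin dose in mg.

1000 mg

CrCl = (140 − 71) × 41.9 / (72 × 0.66) × 0.85 = 2891.1 / 47.52 × 0.85 ≈ 51.7 mL/min
CrCl ≈ 52 mL/min → bracket ≥ 50 mL/min.
Dose for this bracket: 1000 mg.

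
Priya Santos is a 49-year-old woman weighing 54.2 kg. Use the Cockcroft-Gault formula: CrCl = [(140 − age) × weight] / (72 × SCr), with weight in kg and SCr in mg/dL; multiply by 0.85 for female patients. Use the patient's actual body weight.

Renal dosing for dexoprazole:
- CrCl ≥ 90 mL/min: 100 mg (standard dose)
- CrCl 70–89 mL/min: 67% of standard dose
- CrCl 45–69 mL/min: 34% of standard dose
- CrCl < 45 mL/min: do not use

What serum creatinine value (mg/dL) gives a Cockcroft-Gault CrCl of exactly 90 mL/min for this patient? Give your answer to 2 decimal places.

Standard dose requires CrCl ≥ 90 mL/min.
Set (140 − 49) × 54.2 × 0.85 / (72 × SCr) = 90
SCr = (140 − 49) × 54.2 × 0.85 / (72 × 90) = 0.647 mg/dL

0.65 mg/dL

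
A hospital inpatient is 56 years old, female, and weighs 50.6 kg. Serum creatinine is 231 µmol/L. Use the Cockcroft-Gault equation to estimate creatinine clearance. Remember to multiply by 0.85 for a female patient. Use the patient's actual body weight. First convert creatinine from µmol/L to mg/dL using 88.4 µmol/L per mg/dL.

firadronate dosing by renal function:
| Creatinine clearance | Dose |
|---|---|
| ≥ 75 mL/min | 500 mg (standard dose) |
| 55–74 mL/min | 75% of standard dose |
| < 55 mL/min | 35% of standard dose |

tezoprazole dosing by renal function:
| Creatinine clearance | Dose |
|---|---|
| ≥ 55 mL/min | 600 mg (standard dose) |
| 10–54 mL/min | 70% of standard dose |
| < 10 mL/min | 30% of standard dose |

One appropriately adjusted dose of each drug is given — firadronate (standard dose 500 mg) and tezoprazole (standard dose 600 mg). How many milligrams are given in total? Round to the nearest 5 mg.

SCr = 231 / 88.4 = 2.613 mg/dL
CrCl = (140 − 56) × 50.6 / (72 × 2.613) × 0.85 = 4250.4 / 188.14 × 0.85 ≈ 19.2 mL/min
CrCl ≈ 19 mL/min.
firadronate: < 55 mL/min → 35% of 500 mg = 175 mg.
tezoprazole: 10–54 mL/min → 70% of 600 mg = 420 mg.
Total = 175 + 420 = 595 mg.

595 mg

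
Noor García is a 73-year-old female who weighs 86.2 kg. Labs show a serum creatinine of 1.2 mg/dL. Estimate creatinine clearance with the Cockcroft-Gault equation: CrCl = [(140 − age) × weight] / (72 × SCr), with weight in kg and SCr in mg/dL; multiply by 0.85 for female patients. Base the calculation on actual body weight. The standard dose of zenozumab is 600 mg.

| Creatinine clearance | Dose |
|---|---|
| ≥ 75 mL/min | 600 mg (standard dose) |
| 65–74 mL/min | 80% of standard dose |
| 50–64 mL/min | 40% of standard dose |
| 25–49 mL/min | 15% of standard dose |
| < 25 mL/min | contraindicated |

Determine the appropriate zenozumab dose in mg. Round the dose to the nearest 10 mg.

CrCl = (140 − 73) × 86.2 / (72 × 1.2) × 0.85 = 5775.4 / 86.40 × 0.85 ≈ 56.8 mL/min
CrCl ≈ 57 mL/min → bracket 50–64 mL/min.
40% of 600 mg = 240 mg

240 mg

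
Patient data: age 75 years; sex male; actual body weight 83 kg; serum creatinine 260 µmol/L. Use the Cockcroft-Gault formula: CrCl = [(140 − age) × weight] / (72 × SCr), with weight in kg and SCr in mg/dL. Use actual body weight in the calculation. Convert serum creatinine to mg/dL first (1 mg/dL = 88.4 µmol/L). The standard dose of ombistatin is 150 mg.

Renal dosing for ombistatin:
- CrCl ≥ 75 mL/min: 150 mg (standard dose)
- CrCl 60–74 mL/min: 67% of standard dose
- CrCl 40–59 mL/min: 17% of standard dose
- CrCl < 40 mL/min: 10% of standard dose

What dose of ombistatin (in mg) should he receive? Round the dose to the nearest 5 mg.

15 mg

SCr = 260 / 88.4 = 2.941 mg/dL
CrCl = (140 − 75) × 83 / (72 × 2.941) = 5395.0 / 211.75 ≈ 25.5 mL/min
CrCl ≈ 25 mL/min → bracket < 40 mL/min.
10% of 150 mg = 15 mg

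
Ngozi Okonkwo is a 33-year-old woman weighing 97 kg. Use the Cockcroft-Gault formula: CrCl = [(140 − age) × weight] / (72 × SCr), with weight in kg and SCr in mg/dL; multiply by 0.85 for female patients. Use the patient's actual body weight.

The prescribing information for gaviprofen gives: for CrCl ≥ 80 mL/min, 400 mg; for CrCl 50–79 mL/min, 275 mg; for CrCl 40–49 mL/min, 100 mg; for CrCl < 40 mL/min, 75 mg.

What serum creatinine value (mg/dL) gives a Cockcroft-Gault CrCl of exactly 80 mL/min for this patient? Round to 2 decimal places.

Standard dose requires CrCl ≥ 80 mL/min.
Set (140 − 33) × 97 × 0.85 / (72 × SCr) = 80
SCr = (140 − 33) × 97 × 0.85 / (72 × 80) = 1.532 mg/dL

1.53 mg/dL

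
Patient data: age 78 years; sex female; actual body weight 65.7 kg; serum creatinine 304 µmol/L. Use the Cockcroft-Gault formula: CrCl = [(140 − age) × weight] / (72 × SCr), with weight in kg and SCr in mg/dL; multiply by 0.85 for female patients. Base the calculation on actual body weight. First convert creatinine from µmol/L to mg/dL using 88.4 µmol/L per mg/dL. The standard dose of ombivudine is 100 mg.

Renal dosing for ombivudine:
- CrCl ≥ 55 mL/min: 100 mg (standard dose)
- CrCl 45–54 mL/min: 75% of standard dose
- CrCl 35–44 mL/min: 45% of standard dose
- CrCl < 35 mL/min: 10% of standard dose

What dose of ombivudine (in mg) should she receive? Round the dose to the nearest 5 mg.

10 mg

SCr = 304 / 88.4 = 3.439 mg/dL
CrCl = (140 − 78) × 65.7 / (72 × 3.439) × 0.85 = 4073.4 / 247.61 × 0.85 ≈ 14.0 mL/min
CrCl ≈ 14 mL/min → bracket < 35 mL/min.
10% of 100 mg = 10 mg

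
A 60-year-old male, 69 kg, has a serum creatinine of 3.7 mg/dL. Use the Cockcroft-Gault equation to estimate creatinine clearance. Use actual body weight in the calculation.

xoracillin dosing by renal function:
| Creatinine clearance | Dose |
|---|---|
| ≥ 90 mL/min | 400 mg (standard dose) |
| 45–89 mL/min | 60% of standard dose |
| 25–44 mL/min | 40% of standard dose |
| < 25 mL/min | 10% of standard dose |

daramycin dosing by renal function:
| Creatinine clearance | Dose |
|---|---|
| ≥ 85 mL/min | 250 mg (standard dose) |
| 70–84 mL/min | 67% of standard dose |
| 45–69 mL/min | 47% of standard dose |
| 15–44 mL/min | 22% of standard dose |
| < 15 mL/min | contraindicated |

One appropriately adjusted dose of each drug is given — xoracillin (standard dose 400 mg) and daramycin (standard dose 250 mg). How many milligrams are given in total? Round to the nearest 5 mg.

CrCl = (140 − 60) × 69 / (72 × 3.7) = 5520.0 / 266.40 ≈ 20.7 mL/min
CrCl ≈ 21 mL/min.
xoracillin: < 25 mL/min → 10% of 400 mg = 40 mg.
daramycin: 15–44 mL/min → 22% of 250 mg = 55 mg.
Total = 40 + 55 = 95 mg.

95 mg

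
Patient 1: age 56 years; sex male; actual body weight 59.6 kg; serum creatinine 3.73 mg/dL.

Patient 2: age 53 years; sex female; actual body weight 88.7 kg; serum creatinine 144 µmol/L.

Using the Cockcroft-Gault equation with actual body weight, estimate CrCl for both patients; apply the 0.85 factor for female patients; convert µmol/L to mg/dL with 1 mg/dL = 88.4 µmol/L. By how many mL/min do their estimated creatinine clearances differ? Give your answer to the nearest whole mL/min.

37 mL/min

Patient 1: CrCl = (140 − 56) × 59.6 / (72 × 3.73) = 5006.4 / 268.56 ≈ 18.6 mL/min
Patient 2: SCr = 144 / 88.4 = 1.629 mg/dL
Patient 2: CrCl = (140 − 53) × 88.7 / (72 × 1.629) × 0.85 = 7716.9 / 117.29 × 0.85 ≈ 55.9 mL/min
|18.6 − 55.9| = 37.3 mL/min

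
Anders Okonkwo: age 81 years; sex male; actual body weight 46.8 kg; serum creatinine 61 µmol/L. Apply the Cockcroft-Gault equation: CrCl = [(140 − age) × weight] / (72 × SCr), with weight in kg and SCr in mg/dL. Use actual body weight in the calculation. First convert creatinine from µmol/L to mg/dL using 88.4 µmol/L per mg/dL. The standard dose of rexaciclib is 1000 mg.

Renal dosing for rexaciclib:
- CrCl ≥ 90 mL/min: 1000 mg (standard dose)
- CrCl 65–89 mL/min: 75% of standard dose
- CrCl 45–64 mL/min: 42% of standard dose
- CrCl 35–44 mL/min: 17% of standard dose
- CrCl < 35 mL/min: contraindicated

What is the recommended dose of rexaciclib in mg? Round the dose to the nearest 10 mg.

420 mg

SCr = 61 / 88.4 = 0.69 mg/dL
CrCl = (140 − 81) × 46.8 / (72 × 0.69) = 2761.2 / 49.68 ≈ 55.6 mL/min
CrCl ≈ 56 mL/min → bracket 45–64 mL/min.
42% of 1000 mg = 420 mg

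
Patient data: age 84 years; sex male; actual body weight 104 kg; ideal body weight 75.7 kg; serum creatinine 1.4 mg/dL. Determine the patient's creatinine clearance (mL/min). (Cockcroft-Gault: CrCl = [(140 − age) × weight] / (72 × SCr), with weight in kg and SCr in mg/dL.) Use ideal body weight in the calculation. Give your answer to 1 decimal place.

42.1 mL/min

CrCl = (140 − 84) × 75.7 / (72 × 1.4) = 4239.2 / 100.80 ≈ 42.1 mL/min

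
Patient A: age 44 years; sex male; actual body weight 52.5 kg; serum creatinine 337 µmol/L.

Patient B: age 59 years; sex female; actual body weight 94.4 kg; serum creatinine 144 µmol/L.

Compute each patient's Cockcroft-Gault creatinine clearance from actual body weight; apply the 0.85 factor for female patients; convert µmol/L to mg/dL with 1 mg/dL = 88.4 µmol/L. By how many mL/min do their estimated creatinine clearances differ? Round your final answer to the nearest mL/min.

37 mL/min

Patient A: SCr = 337 / 88.4 = 3.812 mg/dL
Patient A: CrCl = (140 − 44) × 52.5 / (72 × 3.812) = 5040.0 / 274.46 ≈ 18.4 mL/min
Patient B: SCr = 144 / 88.4 = 1.629 mg/dL
Patient B: CrCl = (140 − 59) × 94.4 / (72 × 1.629) × 0.85 = 7646.4 / 117.29 × 0.85 ≈ 55.4 mL/min
|18.4 − 55.4| = 37.0 mL/min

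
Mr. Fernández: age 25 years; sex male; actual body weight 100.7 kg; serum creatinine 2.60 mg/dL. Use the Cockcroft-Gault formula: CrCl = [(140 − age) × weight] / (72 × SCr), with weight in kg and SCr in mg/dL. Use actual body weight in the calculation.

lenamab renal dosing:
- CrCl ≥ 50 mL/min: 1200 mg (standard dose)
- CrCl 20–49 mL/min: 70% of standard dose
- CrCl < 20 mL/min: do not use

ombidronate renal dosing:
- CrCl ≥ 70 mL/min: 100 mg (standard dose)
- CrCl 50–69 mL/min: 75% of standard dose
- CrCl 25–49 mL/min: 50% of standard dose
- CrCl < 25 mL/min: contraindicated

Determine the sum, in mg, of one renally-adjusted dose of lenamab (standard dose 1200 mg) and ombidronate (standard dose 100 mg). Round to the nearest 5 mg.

1275 mg

CrCl = (140 − 25) × 100.7 / (72 × 2.6) = 11580.5 / 187.20 ≈ 61.9 mL/min
CrCl ≈ 62 mL/min.
lenamab: ≥ 50 mL/min → 100% of 1200 mg = 1200 mg.
ombidronate: 50–69 mL/min → 75% of 100 mg = 75 mg.
Total = 1200 + 75 = 1275 mg.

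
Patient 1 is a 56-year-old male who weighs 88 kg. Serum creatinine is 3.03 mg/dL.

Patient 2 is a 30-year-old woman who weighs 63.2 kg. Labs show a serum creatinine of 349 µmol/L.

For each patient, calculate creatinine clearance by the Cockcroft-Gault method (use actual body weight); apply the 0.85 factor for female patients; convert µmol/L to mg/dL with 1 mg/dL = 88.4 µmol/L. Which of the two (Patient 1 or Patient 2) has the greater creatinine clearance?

Patient 1: CrCl = (140 − 56) × 88 / (72 × 3.03) = 7392.0 / 218.16 ≈ 33.9 mL/min
Patient 2: SCr = 349 / 88.4 = 3.948 mg/dL
Patient 2: CrCl = (140 − 30) × 63.2 / (72 × 3.948) × 0.85 = 6952.0 / 284.26 × 0.85 ≈ 20.8 mL/min
33.9 vs 20.8 mL/min → Patient 1 is higher.

Patient 1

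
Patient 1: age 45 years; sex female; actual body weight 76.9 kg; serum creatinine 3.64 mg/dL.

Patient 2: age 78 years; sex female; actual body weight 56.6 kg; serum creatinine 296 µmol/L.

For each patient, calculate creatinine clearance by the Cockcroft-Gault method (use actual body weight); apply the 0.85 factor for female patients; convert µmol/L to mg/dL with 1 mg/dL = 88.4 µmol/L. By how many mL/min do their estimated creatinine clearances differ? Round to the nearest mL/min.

Patient 1: CrCl = (140 − 45) × 76.9 / (72 × 3.64) × 0.85 = 7305.5 / 262.08 × 0.85 ≈ 23.7 mL/min
Patient 2: SCr = 296 / 88.4 = 3.348 mg/dL
Patient 2: CrCl = (140 − 78) × 56.6 / (72 × 3.348) × 0.85 = 3509.2 / 241.06 × 0.85 ≈ 12.4 mL/min
|23.7 − 12.4| = 11.3 mL/min

11 mL/min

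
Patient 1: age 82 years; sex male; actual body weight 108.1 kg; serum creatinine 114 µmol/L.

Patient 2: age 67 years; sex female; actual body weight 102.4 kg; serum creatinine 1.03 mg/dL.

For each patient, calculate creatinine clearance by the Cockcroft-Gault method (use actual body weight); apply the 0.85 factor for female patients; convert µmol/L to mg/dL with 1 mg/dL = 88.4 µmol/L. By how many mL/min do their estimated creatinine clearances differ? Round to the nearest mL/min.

Patient 1: SCr = 114 / 88.4 = 1.29 mg/dL
Patient 1: CrCl = (140 − 82) × 108.1 / (72 × 1.29) = 6269.8 / 92.88 ≈ 67.5 mL/min
Patient 2: CrCl = (140 − 67) × 102.4 / (72 × 1.03) × 0.85 = 7475.2 / 74.16 × 0.85 ≈ 85.7 mL/min
|67.5 − 85.7| = 18.2 mL/min

18 mL/min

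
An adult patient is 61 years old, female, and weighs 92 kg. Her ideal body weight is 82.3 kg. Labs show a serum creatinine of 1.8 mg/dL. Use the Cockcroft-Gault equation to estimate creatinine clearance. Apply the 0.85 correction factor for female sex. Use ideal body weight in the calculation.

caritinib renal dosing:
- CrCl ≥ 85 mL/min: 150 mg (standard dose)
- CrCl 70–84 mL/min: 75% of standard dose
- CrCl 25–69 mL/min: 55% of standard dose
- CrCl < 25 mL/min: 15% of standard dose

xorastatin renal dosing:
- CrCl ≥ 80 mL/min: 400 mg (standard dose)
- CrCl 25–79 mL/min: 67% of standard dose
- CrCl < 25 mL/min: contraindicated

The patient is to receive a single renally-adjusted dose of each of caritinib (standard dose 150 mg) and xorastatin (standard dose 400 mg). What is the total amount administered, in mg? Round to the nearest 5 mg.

CrCl = (140 − 61) × 82.3 / (72 × 1.8) × 0.85 = 6501.7 / 129.60 × 0.85 ≈ 42.6 mL/min
CrCl ≈ 43 mL/min.
caritinib: 25–69 mL/min → 55% of 150 mg = 82.5 mg.
xorastatin: 25–79 mL/min → 67% of 400 mg = 268 mg.
Total = 82.5 + 268 = 350.5 mg.

350 mg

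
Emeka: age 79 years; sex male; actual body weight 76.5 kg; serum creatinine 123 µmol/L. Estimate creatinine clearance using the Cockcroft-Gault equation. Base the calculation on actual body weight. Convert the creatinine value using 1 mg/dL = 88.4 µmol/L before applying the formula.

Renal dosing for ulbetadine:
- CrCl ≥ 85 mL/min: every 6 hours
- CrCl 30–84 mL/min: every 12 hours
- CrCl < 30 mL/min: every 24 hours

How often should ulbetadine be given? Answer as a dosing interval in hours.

SCr = 123 / 88.4 = 1.391 mg/dL
CrCl = (140 − 79) × 76.5 / (72 × 1.391) = 4666.5 / 100.15 ≈ 46.6 mL/min
CrCl ≈ 47 mL/min → bracket 30–84 mL/min → every 12 hours.

every 12 hours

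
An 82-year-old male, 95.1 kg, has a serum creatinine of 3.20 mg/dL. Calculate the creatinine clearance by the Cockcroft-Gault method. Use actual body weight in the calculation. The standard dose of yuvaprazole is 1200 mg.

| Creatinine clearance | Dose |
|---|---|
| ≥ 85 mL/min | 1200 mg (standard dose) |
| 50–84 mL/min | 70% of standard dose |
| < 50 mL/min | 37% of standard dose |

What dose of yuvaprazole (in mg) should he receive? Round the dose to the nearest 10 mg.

CrCl = (140 − 82) × 95.1 / (72 × 3.2) = 5515.8 / 230.40 ≈ 23.9 mL/min
CrCl ≈ 24 mL/min → bracket < 50 mL/min.
37% of 1200 mg = 444 mg → 440 mg

440 mg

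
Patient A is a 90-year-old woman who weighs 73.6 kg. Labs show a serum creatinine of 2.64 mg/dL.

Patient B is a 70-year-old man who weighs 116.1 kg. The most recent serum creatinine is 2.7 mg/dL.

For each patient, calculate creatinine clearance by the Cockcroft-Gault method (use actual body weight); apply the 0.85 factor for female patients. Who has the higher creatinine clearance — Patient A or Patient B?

Patient A: CrCl = (140 − 90) × 73.6 / (72 × 2.64) × 0.85 = 3680.0 / 190.08 × 0.85 ≈ 16.5 mL/min
Patient B: CrCl = (140 − 70) × 116.1 / (72 × 2.7) = 8127.0 / 194.40 ≈ 41.8 mL/min
16.5 vs 41.8 mL/min → Patient B is higher.

Patient B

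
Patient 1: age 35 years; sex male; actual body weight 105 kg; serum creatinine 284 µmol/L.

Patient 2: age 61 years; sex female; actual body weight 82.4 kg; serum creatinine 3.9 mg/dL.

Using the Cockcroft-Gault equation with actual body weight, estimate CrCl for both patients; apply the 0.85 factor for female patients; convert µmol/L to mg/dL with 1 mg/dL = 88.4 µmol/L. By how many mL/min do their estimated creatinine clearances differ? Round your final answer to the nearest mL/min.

Patient 1: SCr = 284 / 88.4 = 3.213 mg/dL
Patient 1: CrCl = (140 − 35) × 105 / (72 × 3.213) = 11025.0 / 231.34 ≈ 47.7 mL/min
Patient 2: CrCl = (140 − 61) × 82.4 / (72 × 3.9) × 0.85 = 6509.6 / 280.80 × 0.85 ≈ 19.7 mL/min
|47.7 − 19.7| = 28.0 mL/min

28 mL/min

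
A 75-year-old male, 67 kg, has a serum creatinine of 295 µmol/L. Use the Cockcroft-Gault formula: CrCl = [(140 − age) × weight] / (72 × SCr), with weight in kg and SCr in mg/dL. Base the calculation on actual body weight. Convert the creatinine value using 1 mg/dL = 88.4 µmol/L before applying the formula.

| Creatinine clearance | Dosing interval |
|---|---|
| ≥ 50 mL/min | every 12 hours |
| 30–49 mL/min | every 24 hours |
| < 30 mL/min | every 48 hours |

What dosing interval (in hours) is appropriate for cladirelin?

SCr = 295 / 88.4 = 3.337 mg/dL
CrCl = (140 − 75) × 67 / (72 × 3.337) = 4355.0 / 240.26 ≈ 18.1 mL/min
CrCl ≈ 18 mL/min → bracket < 30 mL/min → every 48 hours.

every 48 hours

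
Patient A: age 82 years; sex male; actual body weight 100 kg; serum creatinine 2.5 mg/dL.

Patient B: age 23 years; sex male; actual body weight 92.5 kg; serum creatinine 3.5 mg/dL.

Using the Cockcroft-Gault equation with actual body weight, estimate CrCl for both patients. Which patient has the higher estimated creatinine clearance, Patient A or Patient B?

Patient A: CrCl = (140 − 82) × 100 / (72 × 2.5) = 5800.0 / 180.00 ≈ 32.2 mL/min
Patient B: CrCl = (140 − 23) × 92.5 / (72 × 3.5) = 10822.5 / 252.00 ≈ 42.9 mL/min
32.2 vs 42.9 mL/min → Patient B is higher.

Patient B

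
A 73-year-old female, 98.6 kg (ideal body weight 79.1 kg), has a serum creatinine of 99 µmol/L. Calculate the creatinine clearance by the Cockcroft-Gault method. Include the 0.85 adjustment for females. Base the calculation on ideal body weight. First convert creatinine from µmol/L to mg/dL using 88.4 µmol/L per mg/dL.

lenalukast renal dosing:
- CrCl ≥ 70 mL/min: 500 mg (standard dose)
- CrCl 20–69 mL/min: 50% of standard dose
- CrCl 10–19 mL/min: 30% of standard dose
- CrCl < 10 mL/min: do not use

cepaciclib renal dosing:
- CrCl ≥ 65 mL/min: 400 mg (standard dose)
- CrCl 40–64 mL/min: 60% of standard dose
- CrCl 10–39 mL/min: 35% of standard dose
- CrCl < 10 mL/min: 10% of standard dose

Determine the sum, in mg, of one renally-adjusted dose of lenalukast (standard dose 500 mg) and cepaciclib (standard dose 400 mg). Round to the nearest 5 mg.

490 mg

SCr = 99 / 88.4 = 1.12 mg/dL
CrCl = (140 − 73) × 79.1 / (72 × 1.12) × 0.85 = 5299.7 / 80.64 × 0.85 ≈ 55.9 mL/min
CrCl ≈ 56 mL/min.
lenalukast: 20–69 mL/min → 50% of 500 mg = 250 mg.
cepaciclib: 40–64 mL/min → 60% of 400 mg = 240 mg.
Total = 250 + 240 = 490 mg.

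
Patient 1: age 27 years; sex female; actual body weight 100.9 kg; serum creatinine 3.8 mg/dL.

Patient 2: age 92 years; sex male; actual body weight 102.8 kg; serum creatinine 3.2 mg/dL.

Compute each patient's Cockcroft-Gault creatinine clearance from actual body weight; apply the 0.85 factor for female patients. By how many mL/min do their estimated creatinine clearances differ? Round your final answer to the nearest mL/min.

14 mL/min

Patient 1: CrCl = (140 − 27) × 100.9 / (72 × 3.8) × 0.85 = 11401.7 / 273.60 × 0.85 ≈ 35.4 mL/min
Patient 2: CrCl = (140 − 92) × 102.8 / (72 × 3.2) = 4934.4 / 230.40 ≈ 21.4 mL/min
|35.4 − 21.4| = 14.0 mL/min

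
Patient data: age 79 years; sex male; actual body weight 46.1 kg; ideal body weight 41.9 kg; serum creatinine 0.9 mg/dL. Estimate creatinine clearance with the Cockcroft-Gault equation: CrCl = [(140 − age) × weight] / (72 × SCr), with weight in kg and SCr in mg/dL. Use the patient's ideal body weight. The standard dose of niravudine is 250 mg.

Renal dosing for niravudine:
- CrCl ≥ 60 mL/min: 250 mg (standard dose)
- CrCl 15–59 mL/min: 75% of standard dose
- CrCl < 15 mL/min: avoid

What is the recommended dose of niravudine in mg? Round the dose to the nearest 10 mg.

CrCl = (140 − 79) × 41.9 / (72 × 0.9) = 2555.9 / 64.80 ≈ 39.4 mL/min
CrCl ≈ 39 mL/min → bracket 15–59 mL/min.
75% of 250 mg = 187.5 mg → 190 mg

190 mg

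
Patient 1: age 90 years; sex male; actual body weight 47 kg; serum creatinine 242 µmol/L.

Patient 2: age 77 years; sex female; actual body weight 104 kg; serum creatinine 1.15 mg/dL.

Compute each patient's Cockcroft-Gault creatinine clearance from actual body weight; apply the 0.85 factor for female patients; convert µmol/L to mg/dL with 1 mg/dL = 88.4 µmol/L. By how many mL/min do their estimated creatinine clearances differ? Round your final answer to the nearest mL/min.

Patient 1: SCr = 242 / 88.4 = 2.738 mg/dL
Patient 1: CrCl = (140 − 90) × 47 / (72 × 2.738) = 2350.0 / 197.14 ≈ 11.9 mL/min
Patient 2: CrCl = (140 − 77) × 104 / (72 × 1.15) × 0.85 = 6552.0 / 82.80 × 0.85 ≈ 67.3 mL/min
|11.9 − 67.3| = 55.4 mL/min

55 mL/min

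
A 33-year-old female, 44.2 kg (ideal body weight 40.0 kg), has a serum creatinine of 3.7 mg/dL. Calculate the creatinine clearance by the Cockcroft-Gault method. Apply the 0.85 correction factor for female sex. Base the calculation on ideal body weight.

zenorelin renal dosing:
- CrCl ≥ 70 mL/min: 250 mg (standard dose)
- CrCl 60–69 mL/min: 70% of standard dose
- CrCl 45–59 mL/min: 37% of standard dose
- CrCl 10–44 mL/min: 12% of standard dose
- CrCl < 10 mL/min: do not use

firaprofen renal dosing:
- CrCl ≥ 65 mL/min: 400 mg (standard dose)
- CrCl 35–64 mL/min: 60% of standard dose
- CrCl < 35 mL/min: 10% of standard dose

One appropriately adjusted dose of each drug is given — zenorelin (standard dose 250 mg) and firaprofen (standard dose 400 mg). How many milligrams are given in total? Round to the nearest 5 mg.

CrCl = (140 − 33) × 40 / (72 × 3.7) × 0.85 = 4280.0 / 266.40 × 0.85 ≈ 13.7 mL/min
CrCl ≈ 14 mL/min.
zenorelin: 10–44 mL/min → 12% of 250 mg = 30 mg.
firaprofen: < 35 mL/min → 10% of 400 mg = 40 mg.
Total = 30 + 40 = 70 mg.

70 mg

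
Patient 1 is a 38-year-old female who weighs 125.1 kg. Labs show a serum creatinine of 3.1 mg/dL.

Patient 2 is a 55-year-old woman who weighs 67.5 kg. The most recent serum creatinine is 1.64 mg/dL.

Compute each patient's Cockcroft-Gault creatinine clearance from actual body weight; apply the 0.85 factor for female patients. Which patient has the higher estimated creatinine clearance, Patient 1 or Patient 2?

Patient 1: CrCl = (140 − 38) × 125.1 / (72 × 3.1) × 0.85 = 12760.2 / 223.20 × 0.85 ≈ 48.6 mL/min
Patient 2: CrCl = (140 − 55) × 67.5 / (72 × 1.64) × 0.85 = 5737.5 / 118.08 × 0.85 ≈ 41.3 mL/min
48.6 vs 41.3 mL/min → Patient 1 is higher.

Patient 1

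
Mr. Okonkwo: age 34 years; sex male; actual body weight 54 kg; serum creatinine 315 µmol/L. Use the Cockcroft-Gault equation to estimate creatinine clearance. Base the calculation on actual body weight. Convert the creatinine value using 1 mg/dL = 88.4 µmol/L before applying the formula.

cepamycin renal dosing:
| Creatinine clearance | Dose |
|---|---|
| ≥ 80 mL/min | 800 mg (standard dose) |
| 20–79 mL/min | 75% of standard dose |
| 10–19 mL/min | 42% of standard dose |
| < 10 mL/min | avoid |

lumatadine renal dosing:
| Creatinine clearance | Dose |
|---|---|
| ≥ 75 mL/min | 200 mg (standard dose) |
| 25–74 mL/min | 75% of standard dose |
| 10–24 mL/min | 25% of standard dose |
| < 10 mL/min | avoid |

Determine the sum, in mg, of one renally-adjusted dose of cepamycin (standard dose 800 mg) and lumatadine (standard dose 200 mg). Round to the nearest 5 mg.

650 mg

SCr = 315 / 88.4 = 3.563 mg/dL
CrCl = (140 − 34) × 54 / (72 × 3.563) = 5724.0 / 256.54 ≈ 22.3 mL/min
CrCl ≈ 22 mL/min.
cepamycin: 20–79 mL/min → 75% of 800 mg = 600 mg.
lumatadine: 10–24 mL/min → 25% of 200 mg = 50 mg.
Total = 600 + 50 = 650 mg.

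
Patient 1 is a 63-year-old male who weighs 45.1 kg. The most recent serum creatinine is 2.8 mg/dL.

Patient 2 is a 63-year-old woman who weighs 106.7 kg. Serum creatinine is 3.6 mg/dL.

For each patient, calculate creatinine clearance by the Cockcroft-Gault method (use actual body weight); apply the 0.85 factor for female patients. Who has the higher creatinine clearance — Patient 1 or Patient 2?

Patient 1: CrCl = (140 − 63) × 45.1 / (72 × 2.8) = 3472.7 / 201.60 ≈ 17.2 mL/min
Patient 2: CrCl = (140 − 63) × 106.7 / (72 × 3.6) × 0.85 = 8215.9 / 259.20 × 0.85 ≈ 26.9 mL/min
17.2 vs 26.9 mL/min → Patient 2 is higher.

Patient 2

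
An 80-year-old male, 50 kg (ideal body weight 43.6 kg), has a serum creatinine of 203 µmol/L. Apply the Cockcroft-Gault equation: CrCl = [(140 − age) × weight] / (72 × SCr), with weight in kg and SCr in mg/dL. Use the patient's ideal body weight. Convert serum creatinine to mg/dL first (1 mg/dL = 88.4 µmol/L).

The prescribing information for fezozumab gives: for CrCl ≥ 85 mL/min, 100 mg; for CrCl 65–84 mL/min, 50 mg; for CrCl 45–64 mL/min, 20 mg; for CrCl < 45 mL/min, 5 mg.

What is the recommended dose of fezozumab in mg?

SCr = 203 / 88.4 = 2.296 mg/dL
CrCl = (140 − 80) × 43.6 / (72 × 2.296) = 2616.0 / 165.31 ≈ 15.8 mL/min
CrCl ≈ 16 mL/min → bracket < 45 mL/min.
Dose for this bracket: 5 mg.

5 mg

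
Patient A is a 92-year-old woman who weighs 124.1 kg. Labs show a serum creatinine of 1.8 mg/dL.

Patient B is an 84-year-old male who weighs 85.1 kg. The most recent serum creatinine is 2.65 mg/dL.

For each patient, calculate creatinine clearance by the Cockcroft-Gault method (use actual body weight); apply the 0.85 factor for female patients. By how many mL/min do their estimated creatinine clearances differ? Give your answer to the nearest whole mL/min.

Patient A: CrCl = (140 − 92) × 124.1 / (72 × 1.8) × 0.85 = 5956.8 / 129.60 × 0.85 ≈ 39.1 mL/min
Patient B: CrCl = (140 − 84) × 85.1 / (72 × 2.65) = 4765.6 / 190.80 ≈ 25.0 mL/min
|39.1 − 25.0| = 14.1 mL/min

14 mL/min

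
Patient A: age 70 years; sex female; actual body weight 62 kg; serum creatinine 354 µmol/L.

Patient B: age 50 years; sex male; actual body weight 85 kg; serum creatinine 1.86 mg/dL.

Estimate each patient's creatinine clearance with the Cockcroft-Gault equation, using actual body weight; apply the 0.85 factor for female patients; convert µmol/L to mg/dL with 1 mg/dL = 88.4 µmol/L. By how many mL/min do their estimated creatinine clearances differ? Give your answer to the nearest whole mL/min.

44 mL/min

Patient A: SCr = 354 / 88.4 = 4.005 mg/dL
Patient A: CrCl = (140 − 70) × 62 / (72 × 4.005) × 0.85 = 4340.0 / 288.36 × 0.85 ≈ 12.8 mL/min
Patient B: CrCl = (140 − 50) × 85 / (72 × 1.86) = 7650.0 / 133.92 ≈ 57.1 mL/min
|12.8 − 57.1| = 44.3 mL/min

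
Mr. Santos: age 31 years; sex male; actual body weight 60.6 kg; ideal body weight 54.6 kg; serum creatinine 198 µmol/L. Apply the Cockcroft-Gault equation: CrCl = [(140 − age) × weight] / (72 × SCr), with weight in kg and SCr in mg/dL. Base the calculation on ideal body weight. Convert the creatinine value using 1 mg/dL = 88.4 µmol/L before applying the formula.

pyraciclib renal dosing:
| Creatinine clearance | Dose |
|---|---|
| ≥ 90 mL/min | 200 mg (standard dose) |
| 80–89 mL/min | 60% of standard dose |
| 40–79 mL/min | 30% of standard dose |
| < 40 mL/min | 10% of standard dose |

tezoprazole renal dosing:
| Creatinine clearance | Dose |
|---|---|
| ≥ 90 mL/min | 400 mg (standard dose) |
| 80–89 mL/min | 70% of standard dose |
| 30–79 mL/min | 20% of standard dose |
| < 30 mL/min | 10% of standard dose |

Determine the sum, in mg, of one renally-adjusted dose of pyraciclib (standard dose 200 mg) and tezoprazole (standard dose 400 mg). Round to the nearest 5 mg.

100 mg

SCr = 198 / 88.4 = 2.24 mg/dL
CrCl = (140 − 31) × 54.6 / (72 × 2.24) = 5951.4 / 161.28 ≈ 36.9 mL/min
CrCl ≈ 37 mL/min.
pyraciclib: < 40 mL/min → 10% of 200 mg = 20 mg.
tezoprazole: 30–79 mL/min → 20% of 400 mg = 80 mg.
Total = 20 + 80 = 100 mg.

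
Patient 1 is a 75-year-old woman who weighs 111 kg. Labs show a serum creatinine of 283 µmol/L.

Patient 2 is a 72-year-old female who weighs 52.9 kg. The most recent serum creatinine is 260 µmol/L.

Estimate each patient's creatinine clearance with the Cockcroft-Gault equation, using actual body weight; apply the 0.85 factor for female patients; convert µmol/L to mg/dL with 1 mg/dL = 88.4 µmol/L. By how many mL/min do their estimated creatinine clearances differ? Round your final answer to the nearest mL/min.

Patient 1: SCr = 283 / 88.4 = 3.201 mg/dL
Patient 1: CrCl = (140 − 75) × 111 / (72 × 3.201) × 0.85 = 7215.0 / 230.47 × 0.85 ≈ 26.6 mL/min
Patient 2: SCr = 260 / 88.4 = 2.941 mg/dL
Patient 2: CrCl = (140 − 72) × 52.9 / (72 × 2.941) × 0.85 = 3597.2 / 211.75 × 0.85 ≈ 14.4 mL/min
|26.6 − 14.4| = 12.2 mL/min

12 mL/min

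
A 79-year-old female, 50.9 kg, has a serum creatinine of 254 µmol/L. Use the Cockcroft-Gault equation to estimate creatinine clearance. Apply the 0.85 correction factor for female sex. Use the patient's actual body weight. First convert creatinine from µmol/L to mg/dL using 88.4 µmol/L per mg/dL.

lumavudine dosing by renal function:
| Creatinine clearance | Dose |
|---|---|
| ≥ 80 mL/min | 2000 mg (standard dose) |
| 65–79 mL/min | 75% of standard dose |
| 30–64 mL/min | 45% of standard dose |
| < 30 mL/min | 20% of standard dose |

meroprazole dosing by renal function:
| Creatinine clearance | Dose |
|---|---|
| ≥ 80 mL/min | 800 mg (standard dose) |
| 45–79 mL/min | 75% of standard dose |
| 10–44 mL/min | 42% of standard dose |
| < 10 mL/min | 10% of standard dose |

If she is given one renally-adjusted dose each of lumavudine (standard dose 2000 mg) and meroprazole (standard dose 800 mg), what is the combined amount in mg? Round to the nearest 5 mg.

SCr = 254 / 88.4 = 2.873 mg/dL
CrCl = (140 − 79) × 50.9 / (72 × 2.873) × 0.85 = 3104.9 / 206.86 × 0.85 ≈ 12.8 mL/min
CrCl ≈ 13 mL/min.
lumavudine: < 30 mL/min → 20% of 2000 mg = 400 mg.
meroprazole: 10–44 mL/min → 42% of 800 mg = 336 mg.
Total = 400 + 336 = 736 mg.

735 mg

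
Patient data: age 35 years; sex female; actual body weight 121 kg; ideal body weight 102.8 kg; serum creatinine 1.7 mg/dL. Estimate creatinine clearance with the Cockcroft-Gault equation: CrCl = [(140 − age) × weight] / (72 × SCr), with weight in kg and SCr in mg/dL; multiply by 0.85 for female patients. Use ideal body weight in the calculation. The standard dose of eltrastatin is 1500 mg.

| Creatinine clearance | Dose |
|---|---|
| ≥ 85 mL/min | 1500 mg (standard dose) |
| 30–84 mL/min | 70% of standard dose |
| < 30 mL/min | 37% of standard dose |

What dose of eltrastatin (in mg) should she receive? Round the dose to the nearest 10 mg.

CrCl = (140 − 35) × 102.8 / (72 × 1.7) × 0.85 = 10794.0 / 122.40 × 0.85 ≈ 75.0 mL/min
CrCl ≈ 75 mL/min → bracket 30–84 mL/min.
70% of 1500 mg = 1050 mg

1050 mg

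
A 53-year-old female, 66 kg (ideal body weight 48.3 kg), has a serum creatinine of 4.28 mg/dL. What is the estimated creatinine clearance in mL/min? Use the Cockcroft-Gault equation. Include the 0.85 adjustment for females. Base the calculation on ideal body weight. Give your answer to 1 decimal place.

CrCl = (140 − 53) × 48.3 / (72 × 4.28) × 0.85 = 4202.1 / 308.16 × 0.85 ≈ 11.6 mL/min

11.6 mL/min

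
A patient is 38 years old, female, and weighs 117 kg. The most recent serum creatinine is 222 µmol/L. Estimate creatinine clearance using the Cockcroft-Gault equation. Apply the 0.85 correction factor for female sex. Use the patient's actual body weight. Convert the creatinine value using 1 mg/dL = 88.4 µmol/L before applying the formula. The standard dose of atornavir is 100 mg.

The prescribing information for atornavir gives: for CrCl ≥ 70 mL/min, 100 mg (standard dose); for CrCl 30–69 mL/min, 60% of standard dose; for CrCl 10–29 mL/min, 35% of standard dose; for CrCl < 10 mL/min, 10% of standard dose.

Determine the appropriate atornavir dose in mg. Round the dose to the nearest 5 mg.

SCr = 222 / 88.4 = 2.511 mg/dL
CrCl = (140 − 38) × 117 / (72 × 2.511) × 0.85 = 11934.0 / 180.79 × 0.85 ≈ 56.1 mL/min
CrCl ≈ 56 mL/min → bracket 30–69 mL/min.
60% of 100 mg = 60 mg

60 mg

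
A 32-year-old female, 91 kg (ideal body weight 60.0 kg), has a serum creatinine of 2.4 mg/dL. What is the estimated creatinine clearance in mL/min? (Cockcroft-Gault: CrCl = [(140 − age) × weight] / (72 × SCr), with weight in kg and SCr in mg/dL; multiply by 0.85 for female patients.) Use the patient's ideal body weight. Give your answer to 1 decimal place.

31.9 mL/min

CrCl = (140 − 32) × 60 / (72 × 2.4) × 0.85 = 6480.0 / 172.80 × 0.85 ≈ 31.9 mL/min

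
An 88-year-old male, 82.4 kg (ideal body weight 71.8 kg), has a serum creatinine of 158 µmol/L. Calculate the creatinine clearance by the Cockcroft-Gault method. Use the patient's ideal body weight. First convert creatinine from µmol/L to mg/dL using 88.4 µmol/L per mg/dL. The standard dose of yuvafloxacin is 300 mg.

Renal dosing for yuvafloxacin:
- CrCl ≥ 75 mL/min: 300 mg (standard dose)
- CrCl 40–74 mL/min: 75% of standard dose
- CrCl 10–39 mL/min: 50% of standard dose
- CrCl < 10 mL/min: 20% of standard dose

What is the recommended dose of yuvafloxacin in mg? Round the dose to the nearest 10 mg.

150 mg

SCr = 158 / 88.4 = 1.787 mg/dL
CrCl = (140 − 88) × 71.8 / (72 × 1.787) = 3733.6 / 128.66 ≈ 29.0 mL/min
CrCl ≈ 29 mL/min → bracket 10–39 mL/min.
50% of 300 mg = 150 mg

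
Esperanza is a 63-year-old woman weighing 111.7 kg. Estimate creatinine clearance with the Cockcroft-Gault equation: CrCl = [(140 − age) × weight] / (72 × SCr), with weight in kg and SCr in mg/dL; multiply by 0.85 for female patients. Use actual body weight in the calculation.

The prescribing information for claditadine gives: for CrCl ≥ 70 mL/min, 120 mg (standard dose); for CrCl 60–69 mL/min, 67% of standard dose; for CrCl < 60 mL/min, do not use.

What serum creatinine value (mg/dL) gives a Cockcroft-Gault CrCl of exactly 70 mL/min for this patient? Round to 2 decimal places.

Standard dose requires CrCl ≥ 70 mL/min.
Set (140 − 63) × 111.7 × 0.85 / (72 × SCr) = 70
SCr = (140 − 63) × 111.7 × 0.85 / (72 × 70) = 1.451 mg/dL

1.45 mg/dL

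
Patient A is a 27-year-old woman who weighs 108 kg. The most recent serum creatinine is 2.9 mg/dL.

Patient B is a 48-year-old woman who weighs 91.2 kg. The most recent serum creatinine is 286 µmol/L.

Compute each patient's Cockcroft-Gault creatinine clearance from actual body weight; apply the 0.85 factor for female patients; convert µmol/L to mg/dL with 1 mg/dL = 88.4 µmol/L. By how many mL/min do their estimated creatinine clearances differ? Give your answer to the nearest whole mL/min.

Patient A: CrCl = (140 − 27) × 108 / (72 × 2.9) × 0.85 = 12204.0 / 208.80 × 0.85 ≈ 49.7 mL/min
Patient B: SCr = 286 / 88.4 = 3.235 mg/dL
Patient B: CrCl = (140 − 48) × 91.2 / (72 × 3.235) × 0.85 = 8390.4 / 232.92 × 0.85 ≈ 30.6 mL/min
|49.7 − 30.6| = 19.1 mL/min

19 mL/min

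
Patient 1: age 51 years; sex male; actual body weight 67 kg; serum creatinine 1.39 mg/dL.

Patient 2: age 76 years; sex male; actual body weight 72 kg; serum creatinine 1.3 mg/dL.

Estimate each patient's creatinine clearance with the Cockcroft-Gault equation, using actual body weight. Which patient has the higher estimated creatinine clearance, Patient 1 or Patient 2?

Patient 1

Patient 1: CrCl = (140 − 51) × 67 / (72 × 1.39) = 5963.0 / 100.08 ≈ 59.6 mL/min
Patient 2: CrCl = (140 − 76) × 72 / (72 × 1.3) = 4608.0 / 93.60 ≈ 49.2 mL/min
59.6 vs 49.2 mL/min → Patient 1 is higher.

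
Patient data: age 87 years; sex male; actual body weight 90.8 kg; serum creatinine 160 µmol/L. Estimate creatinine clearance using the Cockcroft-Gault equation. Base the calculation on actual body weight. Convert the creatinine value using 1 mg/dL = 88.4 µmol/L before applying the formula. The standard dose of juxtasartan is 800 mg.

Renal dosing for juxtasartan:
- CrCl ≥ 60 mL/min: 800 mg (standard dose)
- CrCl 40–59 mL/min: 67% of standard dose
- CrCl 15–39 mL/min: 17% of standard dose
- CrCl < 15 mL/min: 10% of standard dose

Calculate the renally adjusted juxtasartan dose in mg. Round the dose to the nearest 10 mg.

140 mg

SCr = 160 / 88.4 = 1.81 mg/dL
CrCl = (140 − 87) × 90.8 / (72 × 1.81) = 4812.4 / 130.32 ≈ 36.9 mL/min
CrCl ≈ 37 mL/min → bracket 15–39 mL/min.
17% of 800 mg = 136 mg → 140 mg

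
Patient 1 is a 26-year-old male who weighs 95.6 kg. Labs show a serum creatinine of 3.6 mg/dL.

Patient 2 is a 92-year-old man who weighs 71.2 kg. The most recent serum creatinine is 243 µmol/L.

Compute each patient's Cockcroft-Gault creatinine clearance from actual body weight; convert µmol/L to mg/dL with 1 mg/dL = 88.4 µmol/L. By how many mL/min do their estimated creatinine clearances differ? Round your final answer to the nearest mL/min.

Patient 1: CrCl = (140 − 26) × 95.6 / (72 × 3.6) = 10898.4 / 259.20 ≈ 42.0 mL/min
Patient 2: SCr = 243 / 88.4 = 2.749 mg/dL
Patient 2: CrCl = (140 − 92) × 71.2 / (72 × 2.749) = 3417.6 / 197.93 ≈ 17.3 mL/min
|42.0 − 17.3| = 24.7 mL/min

25 mL/min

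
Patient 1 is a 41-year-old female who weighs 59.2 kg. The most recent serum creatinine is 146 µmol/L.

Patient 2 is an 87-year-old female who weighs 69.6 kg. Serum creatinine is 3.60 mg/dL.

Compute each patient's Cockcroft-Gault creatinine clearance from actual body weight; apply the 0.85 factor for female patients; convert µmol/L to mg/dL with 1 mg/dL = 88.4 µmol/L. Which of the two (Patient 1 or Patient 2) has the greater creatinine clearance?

Patient 1

Patient 1: SCr = 146 / 88.4 = 1.652 mg/dL
Patient 1: CrCl = (140 − 41) × 59.2 / (72 × 1.652) × 0.85 = 5860.8 / 118.94 × 0.85 ≈ 41.9 mL/min
Patient 2: CrCl = (140 − 87) × 69.6 / (72 × 3.6) × 0.85 = 3688.8 / 259.20 × 0.85 ≈ 12.1 mL/min
41.9 vs 12.1 mL/min → Patient 1 is higher.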